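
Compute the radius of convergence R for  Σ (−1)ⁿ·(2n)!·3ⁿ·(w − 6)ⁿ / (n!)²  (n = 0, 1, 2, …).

R = 1/12

Apply the ratio test: |a_{n+1}| / |a_n| = (2n+1)·(2n+2)/(n+1)² · 3, which tends to 12 as n → ∞.
Thus R = 1/(12) = 1/12.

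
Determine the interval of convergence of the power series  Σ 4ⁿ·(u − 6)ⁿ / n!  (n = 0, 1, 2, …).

(−∞, ∞)

Apply the ratio test: |a_{n+1}| / |a_n| = 4 · 1/(n+1), which tends to 0 as n → ∞.
Since the limit is 0 < 1 for every u, the series converges on all of ℝ and R = ∞.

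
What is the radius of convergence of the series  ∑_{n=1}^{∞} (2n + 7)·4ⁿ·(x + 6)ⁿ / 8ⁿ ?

R = 2

Ratio test: |a_{n+1}/a_n| = [(2(n+1) + 7)/(2n + 7)] · 4/8 → 1/2 as n → ∞.
Hence the series converges for |x + 6| < 1/(1/2) = 2, so the radius of convergence is 2.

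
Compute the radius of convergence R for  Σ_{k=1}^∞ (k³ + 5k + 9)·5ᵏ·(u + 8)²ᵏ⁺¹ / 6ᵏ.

The ratio of consecutive coefficients is [((k+1)³ + 5(k+1) + 9)/(k³ + 5k + 9)] · 5/6 → 5/6.
Since the exponent of (u + 8) increases by 2 each term, convergence requires |u + 8|² < 6/5, hence R = √30/5.

R = √30/5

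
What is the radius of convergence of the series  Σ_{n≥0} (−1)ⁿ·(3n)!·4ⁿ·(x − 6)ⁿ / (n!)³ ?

R = 1/108

Ratio test: |a_{n+1}/a_n| = (3n+1)·(3n+2)·(3n+3)/(n+1)³ · 4 → 108 as n → ∞.
Thus R = 1/(108) = 1/108.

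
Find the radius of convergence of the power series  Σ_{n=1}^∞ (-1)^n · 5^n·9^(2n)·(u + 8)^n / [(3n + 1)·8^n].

By the ratio test, |a_{n+1}/a_n| = [(3n + 1)/(3(n+1) + 1)] · 5·81/8 → 405/8.
Convergence for |u + 8| · 405/8 < 1, i.e. |u + 8| < 8/405. So R = 8/405.

R = 8/405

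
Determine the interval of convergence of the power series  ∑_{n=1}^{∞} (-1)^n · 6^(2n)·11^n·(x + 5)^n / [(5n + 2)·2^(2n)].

(-496/99, -494/99]

By the ratio test, |a_{n+1}/a_n| = [(5n + 2)/(5(n+1) + 2)] · 36·11/4 → 99.
Convergence for |x + 5| · 99 < 1, i.e. |x + 5| < 1/99. So R = 1/99.
Check x = -494/99: convergence follows from the alternating series test (terms decrease monotonically to 0).
Check x = -496/99: the terms are asymptotic to a nonzero constant times 1/n, so the series diverges by limit comparison with Σ 1/n.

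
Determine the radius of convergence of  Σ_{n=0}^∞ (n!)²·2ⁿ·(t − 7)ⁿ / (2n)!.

R = 2

Ratio test: |a_{n+1}/a_n| = (n+1)²/[(2n+1)·(2n+2)] · 2 → 1/2 as n → ∞.
Hence the series converges for |t − 7| < 1/(1/2) = 2, so the radius of convergence is 2.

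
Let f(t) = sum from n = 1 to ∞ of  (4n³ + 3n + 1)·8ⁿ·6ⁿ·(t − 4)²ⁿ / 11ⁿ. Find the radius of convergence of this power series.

R = √33/12

Apply the ratio test: |a_{n+1}| / |a_n| = [(4(n+1)³ + 3(n+1) + 1)/(4n³ + 3n + 1)] · 8·6/11, which tends to 48/11 as n → ∞.
Since the exponent of (t − 4) increases by 2 each term, convergence requires |t − 4|² < 11/48, hence R = √33/12.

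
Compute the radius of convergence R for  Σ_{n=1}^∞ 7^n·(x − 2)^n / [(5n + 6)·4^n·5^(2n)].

R = 100/7

Apply the ratio test: |a_{n+1}| / |a_n| = [(5n + 6)/(5(n+1) + 6)] · 7/(4·25), which tends to 7/100 as n → ∞.
The series converges when 7/100 · |x − 2| < 1, giving R = 100/7.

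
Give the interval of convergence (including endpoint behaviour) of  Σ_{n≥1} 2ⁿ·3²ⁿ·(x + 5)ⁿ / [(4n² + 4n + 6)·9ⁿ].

[-11/2, -9/2]

Ratio test: |a_{n+1}/a_n| = [(4n² + 4n + 6)/(4(n+1)² + 4(n+1) + 6)] · 2·9/9 → 2 as n → ∞.
The series converges when 2 · |x + 5| < 1, giving R = 1/2.
Check x = -9/2: the terms are on the order of 1/n², so the series converges absolutely by comparison with the p-series (p = 2 > 1).
Check x = -11/2: absolute convergence follows by limit comparison with Σ 1/n².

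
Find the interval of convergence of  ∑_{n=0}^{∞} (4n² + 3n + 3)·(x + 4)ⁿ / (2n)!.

By the ratio test, |a_{n+1}/a_n| = (4(n+1)² + 3(n+1) + 3)/(4n² + 3n + 3) · 1/[(2n+1)·(2n+2)] → 0.
The ratio tends to 0 regardless of x, hence R = ∞.

(−∞, ∞)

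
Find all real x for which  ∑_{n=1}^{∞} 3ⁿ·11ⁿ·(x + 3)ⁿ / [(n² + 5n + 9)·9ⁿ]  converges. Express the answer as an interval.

By the ratio test, |a_{n+1}/a_n| = [(n² + 5n + 9)/((n+1)² + 5(n+1) + 9)] · 3·11/9 → 11/3.
Hence the series converges for |x + 3| < 1/(11/3) = 3/11, so the radius of convergence is 3/11.
Endpoint x = -30/11: the terms are on the order of 1/n², so the series converges absolutely by comparison with the p-series (p = 2 > 1).
Endpoint x = -36/11: absolute convergence follows by limit comparison with Σ 1/n².

[-36/11, -30/11]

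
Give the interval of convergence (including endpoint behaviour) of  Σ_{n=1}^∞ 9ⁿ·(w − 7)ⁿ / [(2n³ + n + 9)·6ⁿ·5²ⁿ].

The ratio of consecutive coefficients is [(2n³ + n + 9)/(2(n+1)³ + (n+1) + 9)] · 9/(6·25) → 3/50.
Convergence for |w − 7| · 3/50 < 1, i.e. |w − 7| < 50/3. So R = 50/3.
Check w = 71/3: the terms are on the order of 1/n³, so the series converges absolutely by comparison with the p-series (p = 3 > 1).
When w = -29/3, absolute convergence follows by limit comparison with Σ 1/n³.

[-29/3, 71/3]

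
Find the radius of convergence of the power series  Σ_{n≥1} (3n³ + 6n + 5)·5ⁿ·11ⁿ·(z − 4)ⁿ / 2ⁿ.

Apply the ratio test: |a_{n+1}| / |a_n| = [(3(n+1)³ + 6(n+1) + 5)/(3n³ + 6n + 5)] · 5·11/2, which tends to 55/2 as n → ∞.
Convergence for |z − 4| · 55/2 < 1, i.e. |z − 4| < 2/55. So R = 2/55.

R = 2/55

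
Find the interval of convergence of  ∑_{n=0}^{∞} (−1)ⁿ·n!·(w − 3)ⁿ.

By the ratio test, |a_{n+1}/a_n| = (n+1) → ∞.
Since the ratio → ∞, the series diverges for every w ≠ 3, and R = 0.

{3}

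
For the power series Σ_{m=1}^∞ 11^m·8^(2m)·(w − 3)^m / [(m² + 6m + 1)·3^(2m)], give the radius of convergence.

Ratio test: |a_{m+1}/a_m| = [(m² + 6m + 1)/((m+1)² + 6(m+1) + 1)] · 11·64/9 → 704/9 as m → ∞.
The series converges when 704/9 · |w − 3| < 1, giving R = 9/704.

R = 9/704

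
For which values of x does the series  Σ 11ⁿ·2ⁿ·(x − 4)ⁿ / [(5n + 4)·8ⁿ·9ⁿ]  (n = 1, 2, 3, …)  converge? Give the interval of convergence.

[8/11, 80/11)

Apply the ratio test: |a_{n+1}| / |a_n| = [(5n + 4)/(5(n+1) + 4)] · 11·2/(8·9), which tends to 11/36 as n → ∞.
The series converges when 11/36 · |x − 4| < 1, giving R = 36/11.
Check x = 80/11: the terms are asymptotic to a nonzero constant times 1/n, so the series diverges by limit comparison with Σ 1/n.
When x = 8/11, convergence follows from the alternating series test (terms decrease monotonically to 0).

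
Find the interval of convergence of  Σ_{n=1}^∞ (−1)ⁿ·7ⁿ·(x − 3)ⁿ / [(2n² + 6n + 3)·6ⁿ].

By the ratio test, |a_{n+1}/a_n| = [(2n² + 6n + 3)/(2(n+1)² + 6(n+1) + 3)] · 7/6 → 7/6.
The series converges when 7/6 · |x − 3| < 1, giving R = 6/7.
At x = 27/7: the series is dominated by a constant times Σ 1/n², which converges (p = 2 > 1).
Check x = 15/7: the terms are on the order of 1/n², so the series converges absolutely by comparison with the p-series (p = 2 > 1).

[15/7, 27/7]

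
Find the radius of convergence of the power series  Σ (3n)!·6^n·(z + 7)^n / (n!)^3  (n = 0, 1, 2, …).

By the ratio test, |a_{n+1}/a_n| = (3n+1)·(3n+2)·(3n+3)/(n+1)³ · 6 → 162.
Convergence for |z + 7| · 162 < 1, i.e. |z + 7| < 1/162. So R = 1/162.

R = 1/162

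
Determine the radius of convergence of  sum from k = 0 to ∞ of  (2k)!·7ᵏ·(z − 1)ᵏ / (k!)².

Apply the ratio test: |a_{k+1}| / |a_k| = (2k+1)·(2k+2)/(k+1)² · 7, which tends to 28 as k → ∞.
Thus R = 1/(28) = 1/28.

R = 1/28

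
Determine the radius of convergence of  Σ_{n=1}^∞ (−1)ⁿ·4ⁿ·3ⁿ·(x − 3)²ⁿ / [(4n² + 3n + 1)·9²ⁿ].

By the ratio test, |a_{n+1}/a_n| = [(4n² + 3n + 1)/(4(n+1)² + 3(n+1) + 1)] · 4·3/81 → 4/27.
Successive powers of (x − 3) differ by 2, so the series converges when |x − 3|² · 4/27 < 1, i.e. |x − 3| < √(27/4). So R = 3√3/2.

R = 3√3/2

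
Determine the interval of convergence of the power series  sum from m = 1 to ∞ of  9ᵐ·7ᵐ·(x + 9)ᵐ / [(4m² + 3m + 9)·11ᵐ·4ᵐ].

[-611/63, -523/63]

By the ratio test, |a_{m+1}/a_m| = [(4m² + 3m + 9)/(4(m+1)² + 3(m+1) + 9)] · 9·7/(11·4) → 63/44.
The series converges when 63/44 · |x + 9| < 1, giving R = 44/63.
Endpoint x = -523/63: the series is dominated by a constant times Σ 1/m², which converges (p = 2 > 1).
When x = -611/63, the terms are on the order of 1/m², so the series converges absolutely by comparison with the p-series (p = 2 > 1).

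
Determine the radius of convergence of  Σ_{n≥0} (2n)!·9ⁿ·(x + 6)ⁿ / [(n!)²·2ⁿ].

The ratio of consecutive coefficients is (2n+1)·(2n+2)/(n+1)² · 9/2 → 18.
Convergence for |x + 6| · 18 < 1, i.e. |x + 6| < 1/18. So R = 1/18.

R = 1/18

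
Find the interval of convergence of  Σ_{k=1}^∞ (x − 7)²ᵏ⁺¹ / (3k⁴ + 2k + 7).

The ratio of consecutive coefficients is (3k⁴ + 2k + 7)/(3(k+1)⁴ + 2(k+1) + 7) → 1.
Writing y = (x − 7)², the series in y has radius 1, so |x − 7| < √(1) = 1 and R = 1.
Check x = 8: the series is dominated by a constant times Σ 1/k⁴, which converges (p = 4 > 1).
When x = 6, absolute convergence follows by limit comparison with Σ 1/k⁴.

[6, 8]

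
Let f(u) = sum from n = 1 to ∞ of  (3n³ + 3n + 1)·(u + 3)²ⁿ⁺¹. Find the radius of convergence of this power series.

Apply the ratio test: |a_{n+1}| / |a_n| = (3(n+1)³ + 3(n+1) + 1)/(3n³ + 3n + 1), which tends to 1 as n → ∞.
Successive powers of (u + 3) differ by 2, so the series converges when |u + 3|² · 1 < 1, i.e. |u + 3| < √(1) = 1. So R = 1.

R = 1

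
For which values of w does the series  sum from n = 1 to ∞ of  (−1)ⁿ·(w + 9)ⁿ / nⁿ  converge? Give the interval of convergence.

By the Cauchy root test, |a_n|^(1/n) = 1/n → 0.
The limit is 0 for every w, so R = ∞.

(−∞, ∞)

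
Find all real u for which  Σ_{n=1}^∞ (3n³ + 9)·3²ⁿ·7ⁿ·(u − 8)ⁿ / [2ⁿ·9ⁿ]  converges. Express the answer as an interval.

(54/7, 58/7)

Apply the ratio test: |a_{n+1}| / |a_n| = [(3(n+1)³ + 9)/(3n³ + 9)] · 9·7/(2·9), which tends to 7/2 as n → ∞.
Thus R = 1/(7/2) = 2/7.
When u = 58/7, the n-th term does not approach 0; divergence by the term test.
When u = 54/7, the terms do not tend to 0, so the series diverges.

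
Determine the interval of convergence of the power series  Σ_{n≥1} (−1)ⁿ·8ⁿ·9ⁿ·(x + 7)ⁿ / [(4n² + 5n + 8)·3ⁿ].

[-169/24, -167/24]

The ratio of consecutive coefficients is [(4n² + 5n + 8)/(4(n+1)² + 5(n+1) + 8)] · 8·9/3 → 24.
Convergence for |x + 7| · 24 < 1, i.e. |x + 7| < 1/24. So R = 1/24.
Endpoint x = -167/24: absolute convergence follows by limit comparison with Σ 1/n².
At x = -169/24: the series is dominated by a constant times Σ 1/n², which converges (p = 2 > 1).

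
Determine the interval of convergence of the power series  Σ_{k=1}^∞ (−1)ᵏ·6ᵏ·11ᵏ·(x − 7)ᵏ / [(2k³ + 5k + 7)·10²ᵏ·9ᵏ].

[-73/11, 227/11]

Ratio test: |a_{k+1}/a_k| = [(2k³ + 5k + 7)/(2(k+1)³ + 5(k+1) + 7)] · 6·11/(100·9) → 11/150 as k → ∞.
Hence the series converges for |x − 7| < 1/(11/150) = 150/11, so the radius of convergence is 150/11.
When x = 227/11, absolute convergence follows by limit comparison with Σ 1/k³.
When x = -73/11, the series is dominated by a constant times Σ 1/k³, which converges (p = 3 > 1).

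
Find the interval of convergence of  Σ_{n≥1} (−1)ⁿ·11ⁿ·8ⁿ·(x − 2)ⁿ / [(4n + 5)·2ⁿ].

(87/44, 89/44]

Apply the ratio test: |a_{n+1}| / |a_n| = [(4n + 5)/(4(n+1) + 5)] · 11·8/2, which tends to 44 as n → ∞.
The series converges when 44 · |x − 2| < 1, giving R = 1/44.
When x = 89/44, convergence follows from the alternating series test (terms decrease monotonically to 0).
Check x = 87/44: the terms are asymptotic to a nonzero constant times 1/n, so the series diverges by limit comparison with Σ 1/n.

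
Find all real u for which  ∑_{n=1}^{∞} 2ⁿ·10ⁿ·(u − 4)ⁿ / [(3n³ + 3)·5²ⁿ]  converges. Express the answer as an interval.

The ratio of consecutive coefficients is [(3n³ + 3)/(3(n+1)³ + 3)] · 2·10/25 → 4/5.
Convergence for |u − 4| · 4/5 < 1, i.e. |u − 4| < 5/4. So R = 5/4.
Endpoint u = 21/4: the terms are on the order of 1/n³, so the series converges absolutely by comparison with the p-series (p = 3 > 1).
When u = 11/4, the series is dominated by a constant times Σ 1/n³, which converges (p = 3 > 1).

[11/4, 21/4]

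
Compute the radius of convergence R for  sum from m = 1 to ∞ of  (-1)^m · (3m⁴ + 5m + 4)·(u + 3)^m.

Ratio test: |a_{m+1}/a_m| = (3(m+1)⁴ + 5(m+1) + 4)/(3m⁴ + 5m + 4) → 1 as m → ∞.
So the series converges when |u + 3| < 1 and diverges when |u + 3| > 1; R = 1.

R = 1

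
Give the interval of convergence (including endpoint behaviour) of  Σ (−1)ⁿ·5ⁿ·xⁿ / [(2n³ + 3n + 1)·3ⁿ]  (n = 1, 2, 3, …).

[-3/5, 3/5]

The ratio of consecutive coefficients is [(2n³ + 3n + 1)/(2(n+1)³ + 3(n+1) + 1)] · 5/3 → 5/3.
The series converges when 5/3 · |x| < 1, giving R = 3/5.
At x = 3/5: the series is dominated by a constant times Σ 1/n³, which converges (p = 3 > 1).
Endpoint x = -3/5: the series is dominated by a constant times Σ 1/n³, which converges (p = 3 > 1).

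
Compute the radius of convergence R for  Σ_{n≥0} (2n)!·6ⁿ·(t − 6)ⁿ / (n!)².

Apply the ratio test: |a_{n+1}| / |a_n| = (2n+1)·(2n+2)/(n+1)² · 6, which tends to 24 as n → ∞.
The series converges when 24 · |t − 6| < 1, giving R = 1/24.

R = 1/24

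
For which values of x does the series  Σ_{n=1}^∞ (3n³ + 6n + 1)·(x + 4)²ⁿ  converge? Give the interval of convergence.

Ratio test: |a_{n+1}/a_n| = (3(n+1)³ + 6(n+1) + 1)/(3n³ + 6n + 1) → 1 as n → ∞.
Writing y = (x + 4)², the series in y has radius 1, so |x + 4| < √(1) = 1 and R = 1.
Endpoint x = -3: the n-th term does not approach 0; divergence by the term test.
Endpoint x = -5: the n-th term does not approach 0; divergence by the term test.

(-5, -3)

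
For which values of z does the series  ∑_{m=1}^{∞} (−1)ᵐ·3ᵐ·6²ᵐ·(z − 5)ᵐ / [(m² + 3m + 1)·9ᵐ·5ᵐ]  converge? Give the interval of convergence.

[55/12, 65/12]

The ratio of consecutive coefficients is [(m² + 3m + 1)/((m+1)² + 3(m+1) + 1)] · 3·36/(9·5) → 12/5.
Hence the series converges for |z − 5| < 1/(12/5) = 5/12, so the radius of convergence is 5/12.
At z = 65/12: absolute convergence follows by limit comparison with Σ 1/m².
When z = 55/12, the terms are on the order of 1/m², so the series converges absolutely by comparison with the p-series (p = 2 > 1).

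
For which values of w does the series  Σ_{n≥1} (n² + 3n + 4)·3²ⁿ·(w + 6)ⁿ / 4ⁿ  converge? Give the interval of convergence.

(-58/9, -50/9)

By the ratio test, |a_{n+1}/a_n| = [((n+1)² + 3(n+1) + 4)/(n² + 3n + 4)] · 9/4 → 9/4.
Thus R = 1/(9/4) = 4/9.
Endpoint w = -50/9: the n-th term does not approach 0; divergence by the term test.
When w = -58/9, the n-th term does not approach 0; divergence by the term test.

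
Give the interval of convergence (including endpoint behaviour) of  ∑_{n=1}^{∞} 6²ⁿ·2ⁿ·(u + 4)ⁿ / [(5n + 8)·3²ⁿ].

[-33/8, -31/8)

Apply the ratio test: |a_{n+1}| / |a_n| = [(5n + 8)/(5(n+1) + 8)] · 36·2/9, which tends to 8 as n → ∞.
The series converges when 8 · |u + 4| < 1, giving R = 1/8.
Check u = -31/8: the terms are asymptotic to a nonzero constant times 1/n, so the series diverges by limit comparison with Σ 1/n.
Endpoint u = -33/8: convergence follows from the alternating series test (terms decrease monotonically to 0).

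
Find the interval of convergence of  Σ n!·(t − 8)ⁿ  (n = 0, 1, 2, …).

Ratio test: |a_{n+1}/a_n| = (n+1) → ∞ as n → ∞.
The ratio grows without bound, so the series diverges whenever (t − 8) ≠ 0; it converges only at t = 8. R = 0.

{8}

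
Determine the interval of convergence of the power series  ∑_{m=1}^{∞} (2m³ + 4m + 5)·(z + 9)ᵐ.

The ratio of consecutive coefficients is (2(m+1)³ + 4(m+1) + 5)/(2m³ + 4m + 5) → 1.
Hence R = 1.
Check z = -8: the terms do not tend to 0, so the series diverges.
Endpoint z = -10: the terms do not tend to 0, so the series diverges.

(-10, -8)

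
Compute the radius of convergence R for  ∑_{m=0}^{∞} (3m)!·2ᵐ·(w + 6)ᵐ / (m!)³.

R = 1/54

The ratio of consecutive coefficients is (3m+1)·(3m+2)·(3m+3)/(m+1)³ · 2 → 54.
The series converges when 54 · |w + 6| < 1, giving R = 1/54.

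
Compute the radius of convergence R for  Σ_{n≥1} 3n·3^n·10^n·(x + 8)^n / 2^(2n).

Ratio test: |a_{n+1}/a_n| = [3(n+1)/3n] · 3·10/4 → 15/2 as n → ∞.
The series converges when 15/2 · |x + 8| < 1, giving R = 2/15.

R = 2/15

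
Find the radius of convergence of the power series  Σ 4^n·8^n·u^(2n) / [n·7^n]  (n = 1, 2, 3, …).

The ratio of consecutive coefficients is [n/(n+1)] · 4·8/7 → 32/7.
Since the exponent of u increases by 2 each term, convergence requires |u|² < 7/32, hence R = √14/8.

R = √14/8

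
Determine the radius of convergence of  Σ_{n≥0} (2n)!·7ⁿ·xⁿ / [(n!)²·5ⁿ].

The ratio of consecutive coefficients is (2n+1)·(2n+2)/(n+1)² · 7/5 → 28/5.
The series converges when 28/5 · |x| < 1, giving R = 5/28.

R = 5/28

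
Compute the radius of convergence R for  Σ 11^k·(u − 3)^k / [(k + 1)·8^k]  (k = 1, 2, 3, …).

By the ratio test, |a_{k+1}/a_k| = [(k + 1)/((k+1) + 1)] · 11/8 → 11/8.
Hence the series converges for |u − 3| < 1/(11/8) = 8/11, so the radius of convergence is 8/11.

R = 8/11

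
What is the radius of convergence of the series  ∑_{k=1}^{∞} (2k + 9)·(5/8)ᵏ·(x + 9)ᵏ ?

R = 8/5

Apply the ratio test: |a_{k+1}| / |a_k| = [(2(k+1) + 9)/(2k + 9)] · 5/8, which tends to 5/8 as k → ∞.
Thus R = 1/(5/8) = 8/5.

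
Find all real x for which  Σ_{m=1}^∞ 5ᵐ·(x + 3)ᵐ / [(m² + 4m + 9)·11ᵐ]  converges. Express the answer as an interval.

Ratio test: |a_{m+1}/a_m| = [(m² + 4m + 9)/((m+1)² + 4(m+1) + 9)] · 5/11 → 5/11 as m → ∞.
The series converges when 5/11 · |x + 3| < 1, giving R = 11/5.
Endpoint x = -4/5: absolute convergence follows by limit comparison with Σ 1/m².
Endpoint x = -26/5: the series is dominated by a constant times Σ 1/m², which converges (p = 2 > 1).

[-26/5, -4/5]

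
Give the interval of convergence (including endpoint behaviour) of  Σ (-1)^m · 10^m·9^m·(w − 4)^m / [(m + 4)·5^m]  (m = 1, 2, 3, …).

(71/18, 73/18]

By the ratio test, |a_{m+1}/a_m| = [(m + 4)/((m+1) + 4)] · 10·9/5 → 18.
Thus R = 1/(18) = 1/18.
When w = 73/18, the terms alternate in sign and decrease monotonically to 0 in absolute value (size ~ c/m), so the alternating series test gives convergence.
Check w = 71/18: the terms are asymptotic to a nonzero constant times 1/m, so the series diverges by limit comparison with Σ 1/m.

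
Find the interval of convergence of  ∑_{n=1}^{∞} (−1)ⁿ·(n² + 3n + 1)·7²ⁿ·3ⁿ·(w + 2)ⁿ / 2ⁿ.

Apply the ratio test: |a_{n+1}| / |a_n| = [((n+1)² + 3(n+1) + 1)/(n² + 3n + 1)] · 49·3/2, which tends to 147/2 as n → ∞.
Convergence for |w + 2| · 147/2 < 1, i.e. |w + 2| < 2/147. So R = 2/147.
At w = -292/147: the n-th term does not approach 0; divergence by the term test.
Check w = -296/147: the terms have absolute value of order n², which does not tend to 0, so the series diverges by the divergence test.

(-296/147, -292/147)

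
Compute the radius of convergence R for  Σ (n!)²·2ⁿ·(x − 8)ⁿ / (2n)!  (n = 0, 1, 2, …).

R = 2

By the ratio test, |a_{n+1}/a_n| = (n+1)²/[(2n+1)·(2n+2)] · 2 → 1/2.
Convergence for |x − 8| · 1/2 < 1, i.e. |x − 8| < 2. So R = 2.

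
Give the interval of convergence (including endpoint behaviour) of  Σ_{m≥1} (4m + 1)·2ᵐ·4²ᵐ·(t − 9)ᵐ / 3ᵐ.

Apply the ratio test: |a_{m+1}| / |a_m| = [(4(m+1) + 1)/(4m + 1)] · 2·16/3, which tends to 32/3 as m → ∞.
Thus R = 1/(32/3) = 3/32.
Endpoint t = 291/32: the terms have absolute value of order m, which does not tend to 0, so the series diverges by the divergence test.
When t = 285/32, the terms do not tend to 0, so the series diverges.

(285/32, 291/32)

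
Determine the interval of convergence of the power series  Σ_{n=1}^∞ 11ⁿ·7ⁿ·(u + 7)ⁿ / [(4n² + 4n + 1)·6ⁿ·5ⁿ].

Apply the ratio test: |a_{n+1}| / |a_n| = [(4n² + 4n + 1)/(4(n+1)² + 4(n+1) + 1)] · 11·7/(6·5), which tends to 77/30 as n → ∞.
Hence the series converges for |u + 7| < 1/(77/30) = 30/77, so the radius of convergence is 30/77.
When u = -509/77, the series is dominated by a constant times Σ 1/n², which converges (p = 2 > 1).
When u = -569/77, absolute convergence follows by limit comparison with Σ 1/n².

[-569/77, -509/77]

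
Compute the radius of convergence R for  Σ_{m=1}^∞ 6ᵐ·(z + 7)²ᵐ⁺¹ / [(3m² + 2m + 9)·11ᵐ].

By the ratio test, |a_{m+1}/a_m| = [(3m² + 2m + 9)/(3(m+1)² + 2(m+1) + 9)] · 6/11 → 6/11.
Successive powers of (z + 7) differ by 2, so the series converges when |z + 7|² · 6/11 < 1, i.e. |z + 7| < √(11/6). So R = √66/6.

R = √66/6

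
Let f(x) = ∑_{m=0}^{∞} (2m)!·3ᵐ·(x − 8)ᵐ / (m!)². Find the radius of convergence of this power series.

R = 1/12

Ratio test: |a_{m+1}/a_m| = (2m+1)·(2m+2)/(m+1)² · 3 → 12 as m → ∞.
Thus R = 1/(12) = 1/12.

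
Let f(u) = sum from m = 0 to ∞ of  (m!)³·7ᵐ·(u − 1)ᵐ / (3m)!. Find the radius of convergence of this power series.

R = 27/7

The ratio of consecutive coefficients is (m+1)³/[(3m+1)·(3m+2)·(3m+3)] · 7 → 7/27.
Convergence for |u − 1| · 7/27 < 1, i.e. |u − 1| < 27/7. So R = 27/7.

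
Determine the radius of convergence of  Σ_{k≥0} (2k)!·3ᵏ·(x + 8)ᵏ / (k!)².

R = 1/12

By the ratio test, |a_{k+1}/a_k| = (2k+1)·(2k+2)/(k+1)² · 3 → 12.
Hence the series converges for |x + 8| < 1/(12) = 1/12, so the radius of convergence is 1/12.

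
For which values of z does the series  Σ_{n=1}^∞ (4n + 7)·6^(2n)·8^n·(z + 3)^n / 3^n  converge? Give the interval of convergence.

(-289/96, -287/96)

Apply the ratio test: |a_{n+1}| / |a_n| = [(4(n+1) + 7)/(4n + 7)] · 36·8/3, which tends to 96 as n → ∞.
Convergence for |z + 3| · 96 < 1, i.e. |z + 3| < 1/96. So R = 1/96.
When z = -287/96, the terms have absolute value of order n, which does not tend to 0, so the series diverges by the divergence test.
When z = -289/96, the terms have absolute value of order n, which does not tend to 0, so the series diverges by the divergence test.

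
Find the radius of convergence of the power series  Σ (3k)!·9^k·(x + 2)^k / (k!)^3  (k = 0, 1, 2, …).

R = 1/243

Ratio test: |a_{k+1}/a_k| = (3k+1)·(3k+2)·(3k+3)/(k+1)³ · 9 → 243 as k → ∞.
The series converges when 243 · |x + 2| < 1, giving R = 1/243.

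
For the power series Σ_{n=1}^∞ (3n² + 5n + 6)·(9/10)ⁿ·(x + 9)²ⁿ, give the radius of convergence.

Apply the ratio test: |a_{n+1}| / |a_n| = [(3(n+1)² + 5(n+1) + 6)/(3n² + 5n + 6)] · 9/10, which tends to 9/10 as n → ∞.
Writing y = (x + 9)², the series in y has radius 10/9, so |x + 9| < √(10/9) and R = √10/3.

R = √10/3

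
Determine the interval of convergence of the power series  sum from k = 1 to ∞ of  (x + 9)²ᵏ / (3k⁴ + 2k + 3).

Apply the ratio test: |a_{k+1}| / |a_k| = (3k⁴ + 2k + 3)/(3(k+1)⁴ + 2(k+1) + 3), which tends to 1 as k → ∞.
Since the exponent of (x + 9) increases by 2 each term, convergence requires |x + 9|² < 1, hence R = 1.
When x = -8, absolute convergence follows by limit comparison with Σ 1/k⁴.
Endpoint x = -10: absolute convergence follows by limit comparison with Σ 1/k⁴.

[-10, -8]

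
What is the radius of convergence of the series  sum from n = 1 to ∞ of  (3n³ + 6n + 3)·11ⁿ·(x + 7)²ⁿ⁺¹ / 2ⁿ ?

By the ratio test, |a_{n+1}/a_n| = [(3(n+1)³ + 6(n+1) + 3)/(3n³ + 6n + 3)] · 11/2 → 11/2.
Successive powers of (x + 7) differ by 2, so the series converges when |x + 7|² · 11/2 < 1, i.e. |x + 7| < √(2/11). So R = √22/11.

R = √22/11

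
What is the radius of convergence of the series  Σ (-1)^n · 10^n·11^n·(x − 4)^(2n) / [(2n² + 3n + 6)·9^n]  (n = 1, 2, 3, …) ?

Ratio test: |a_{n+1}/a_n| = [(2n² + 3n + 6)/(2(n+1)² + 3(n+1) + 6)] · 10·11/9 → 110/9 as n → ∞.
Since the exponent of (x − 4) increases by 2 each term, convergence requires |x − 4|² < 9/110, hence R = 3√110/110.

R = 3√110/110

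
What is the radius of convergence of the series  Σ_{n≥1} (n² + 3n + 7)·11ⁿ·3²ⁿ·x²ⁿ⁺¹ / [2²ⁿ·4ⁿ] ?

By the ratio test, |a_{n+1}/a_n| = [((n+1)² + 3(n+1) + 7)/(n² + 3n + 7)] · 11·9/(4·4) → 99/16.
Successive powers of x differ by 2, so the series converges when |x|² · 99/16 < 1, i.e. |x| < √(16/99). So R = 4√11/33.

R = 4√11/33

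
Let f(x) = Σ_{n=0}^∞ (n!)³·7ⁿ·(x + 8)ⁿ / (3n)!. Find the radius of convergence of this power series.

By the ratio test, |a_{n+1}/a_n| = (n+1)³/[(3n+1)·(3n+2)·(3n+3)] · 7 → 7/27.
The series converges when 7/27 · |x + 8| < 1, giving R = 27/7.

R = 27/7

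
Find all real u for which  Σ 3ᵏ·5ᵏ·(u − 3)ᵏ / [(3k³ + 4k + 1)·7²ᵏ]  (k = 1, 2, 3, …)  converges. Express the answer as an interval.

Apply the ratio test: |a_{k+1}| / |a_k| = [(3k³ + 4k + 1)/(3(k+1)³ + 4(k+1) + 1)] · 3·5/49, which tends to 15/49 as k → ∞.
The series converges when 15/49 · |u − 3| < 1, giving R = 49/15.
When u = 94/15, absolute convergence follows by limit comparison with Σ 1/k³.
Check u = -4/15: the series is dominated by a constant times Σ 1/k³, which converges (p = 3 > 1).

[-4/15, 94/15]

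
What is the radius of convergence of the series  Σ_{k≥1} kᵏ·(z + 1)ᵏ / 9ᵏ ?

R = 0

Root test: |a_k|^(1/k) = k/9 → ∞.
Since the k-th root of |a_k| is unbounded, the series converges only at z = -1; R = 0.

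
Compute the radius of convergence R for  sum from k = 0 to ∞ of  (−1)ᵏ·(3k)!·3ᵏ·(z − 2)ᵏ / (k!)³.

R = 1/81

Ratio test: |a_{k+1}/a_k| = (3k+1)·(3k+2)·(3k+3)/(k+1)³ · 3 → 81 as k → ∞.
Convergence for |z − 2| · 81 < 1, i.e. |z − 2| < 1/81. So R = 1/81.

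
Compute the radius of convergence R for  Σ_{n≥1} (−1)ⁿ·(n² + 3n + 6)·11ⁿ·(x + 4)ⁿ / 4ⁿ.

Apply the ratio test: |a_{n+1}| / |a_n| = [((n+1)² + 3(n+1) + 6)/(n² + 3n + 6)] · 11/4, which tends to 11/4 as n → ∞.
Convergence for |x + 4| · 11/4 < 1, i.e. |x + 4| < 4/11. So R = 4/11.

R = 4/11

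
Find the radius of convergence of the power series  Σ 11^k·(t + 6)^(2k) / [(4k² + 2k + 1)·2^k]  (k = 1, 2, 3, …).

R = √22/11

Apply the ratio test: |a_{k+1}| / |a_k| = [(4k² + 2k + 1)/(4(k+1)² + 2(k+1) + 1)] · 11/2, which tends to 11/2 as k → ∞.
Since the exponent of (t + 6) increases by 2 each term, convergence requires |t + 6|² < 2/11, hence R = √22/11.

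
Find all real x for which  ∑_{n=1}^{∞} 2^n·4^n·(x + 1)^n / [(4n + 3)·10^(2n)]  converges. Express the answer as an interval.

Ratio test: |a_{n+1}/a_n| = [(4n + 3)/(4(n+1) + 3)] · 2·4/100 → 2/25 as n → ∞.
Hence the series converges for |x + 1| < 1/(2/25) = 25/2, so the radius of convergence is 25/2.
Check x = 23/2: the terms are asymptotic to a nonzero constant times 1/n, so the series diverges by limit comparison with Σ 1/n.
At x = -27/2: convergence follows from the alternating series test (terms decrease monotonically to 0).

[-27/2, 23/2)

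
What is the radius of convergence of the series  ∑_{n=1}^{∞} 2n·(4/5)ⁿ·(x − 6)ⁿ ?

R = 5/4

Ratio test: |a_{n+1}/a_n| = [2(n+1)/2n] · 4/5 → 4/5 as n → ∞.
The series converges when 4/5 · |x − 6| < 1, giving R = 5/4.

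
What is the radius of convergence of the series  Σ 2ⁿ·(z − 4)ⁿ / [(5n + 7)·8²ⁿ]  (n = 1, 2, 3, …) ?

The ratio of consecutive coefficients is [(5n + 7)/(5(n+1) + 7)] · 2/64 → 1/32.
Convergence for |z − 4| · 1/32 < 1, i.e. |z − 4| < 32. So R = 32.

R = 32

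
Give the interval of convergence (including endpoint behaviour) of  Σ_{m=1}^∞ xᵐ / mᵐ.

Applying the root test, |a_m|^(1/m) = 1/m → 0.
The limit is 0 for every x, so R = ∞.

(−∞, ∞)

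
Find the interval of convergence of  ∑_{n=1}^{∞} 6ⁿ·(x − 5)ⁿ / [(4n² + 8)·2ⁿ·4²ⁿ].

[-1/3, 31/3]

The ratio of consecutive coefficients is [(4n² + 8)/(4(n+1)² + 8)] · 6/(2·16) → 3/16.
Thus R = 1/(3/16) = 16/3.
Check x = 31/3: the series is dominated by a constant times Σ 1/n², which converges (p = 2 > 1).
Endpoint x = -1/3: absolute convergence follows by limit comparison with Σ 1/n².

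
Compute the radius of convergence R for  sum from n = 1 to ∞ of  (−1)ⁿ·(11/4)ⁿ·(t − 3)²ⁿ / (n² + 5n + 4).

Apply the ratio test: |a_{n+1}| / |a_n| = [(n² + 5n + 4)/((n+1)² + 5(n+1) + 4)] · 11/4, which tends to 11/4 as n → ∞.
Since the exponent of (t − 3) increases by 2 each term, convergence requires |t − 3|² < 4/11, hence R = 2√11/11.

R = 2√11/11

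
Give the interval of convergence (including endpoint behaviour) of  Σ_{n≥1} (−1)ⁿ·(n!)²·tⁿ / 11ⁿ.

The ratio of consecutive coefficients is (n+1)² · 1/11 → ∞.
Since the ratio → ∞, the series diverges for every t ≠ 0, and R = 0.

{0}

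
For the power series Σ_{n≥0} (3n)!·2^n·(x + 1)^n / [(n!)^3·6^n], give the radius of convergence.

By the ratio test, |a_{n+1}/a_n| = (3n+1)·(3n+2)·(3n+3)/(n+1)³ · 2/6 → 9.
Thus R = 1/(9) = 1/9.

R = 1/9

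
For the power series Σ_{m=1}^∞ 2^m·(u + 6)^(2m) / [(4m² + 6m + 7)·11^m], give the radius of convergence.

R = √22/2

Ratio test: |a_{m+1}/a_m| = [(4m² + 6m + 7)/(4(m+1)² + 6(m+1) + 7)] · 2/11 → 2/11 as m → ∞.
Since the exponent of (u + 6) increases by 2 each term, convergence requires |u + 6|² < 11/2, hence R = √22/2.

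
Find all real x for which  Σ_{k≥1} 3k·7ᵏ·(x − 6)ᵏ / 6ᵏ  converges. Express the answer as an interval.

(36/7, 48/7)

Apply the ratio test: |a_{k+1}| / |a_k| = [3(k+1)/3k] · 7/6, which tends to 7/6 as k → ∞.
Thus R = 1/(7/6) = 6/7.
Check x = 48/7: the k-th term does not approach 0; divergence by the term test.
When x = 36/7, the terms do not tend to 0, so the series diverges.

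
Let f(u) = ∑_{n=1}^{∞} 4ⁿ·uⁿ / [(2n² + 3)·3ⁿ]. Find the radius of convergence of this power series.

R = 3/4

Apply the ratio test: |a_{n+1}| / |a_n| = [(2n² + 3)/(2(n+1)² + 3)] · 4/3, which tends to 4/3 as n → ∞.
The series converges when 4/3 · |u| < 1, giving R = 3/4.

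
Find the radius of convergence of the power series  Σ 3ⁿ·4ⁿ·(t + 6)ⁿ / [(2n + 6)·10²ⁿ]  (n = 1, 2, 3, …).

By the ratio test, |a_{n+1}/a_n| = [(2n + 6)/(2(n+1) + 6)] · 3·4/100 → 3/25.
Thus R = 1/(3/25) = 25/3.

R = 25/3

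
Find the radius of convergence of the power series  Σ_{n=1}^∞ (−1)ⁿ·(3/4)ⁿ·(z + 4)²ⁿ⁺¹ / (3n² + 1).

R = 2√3/3

The ratio of consecutive coefficients is [(3n² + 1)/(3(n+1)² + 1)] · 3/4 → 3/4.
Successive powers of (z + 4) differ by 2, so the series converges when |z + 4|² · 3/4 < 1, i.e. |z + 4| < √(4/3). So R = 2√3/3.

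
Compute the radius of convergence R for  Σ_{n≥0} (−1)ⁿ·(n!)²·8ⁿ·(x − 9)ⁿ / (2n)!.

The ratio of consecutive coefficients is (n+1)²/[(2n+1)·(2n+2)] · 8 → 2.
Thus R = 1/(2) = 1/2.

R = 1/2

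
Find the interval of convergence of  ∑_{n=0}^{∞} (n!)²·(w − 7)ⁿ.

The ratio of consecutive coefficients is (n+1)² → ∞.
The ratio grows without bound, so the series diverges whenever (w − 7) ≠ 0; it converges only at w = 7. R = 0.

{7}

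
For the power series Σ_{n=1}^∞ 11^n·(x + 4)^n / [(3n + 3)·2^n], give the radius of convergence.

The ratio of consecutive coefficients is [(3n + 3)/(3(n+1) + 3)] · 11/2 → 11/2.
The series converges when 11/2 · |x + 4| < 1, giving R = 2/11.

R = 2/11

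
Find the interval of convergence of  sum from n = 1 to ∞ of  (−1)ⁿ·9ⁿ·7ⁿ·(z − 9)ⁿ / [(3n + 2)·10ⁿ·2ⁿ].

(547/63, 587/63]

Ratio test: |a_{n+1}/a_n| = [(3n + 2)/(3(n+1) + 2)] · 9·7/(10·2) → 63/20 as n → ∞.
Hence the series converges for |z − 9| < 1/(63/20) = 20/63, so the radius of convergence is 20/63.
Endpoint z = 587/63: an alternating series whose terms decrease to 0 in absolute value, so it converges by the Leibniz criterion.
At z = 547/63: comparison with the harmonic series Σ 1/n shows the series diverges.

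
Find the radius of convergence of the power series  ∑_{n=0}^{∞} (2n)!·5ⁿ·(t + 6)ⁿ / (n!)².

By the ratio test, |a_{n+1}/a_n| = (2n+1)·(2n+2)/(n+1)² · 5 → 20.
Hence the series converges for |t + 6| < 1/(20) = 1/20, so the radius of convergence is 1/20.

R = 1/20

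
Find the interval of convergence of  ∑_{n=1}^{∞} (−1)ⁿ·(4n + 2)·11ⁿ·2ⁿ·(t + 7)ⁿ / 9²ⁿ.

Ratio test: |a_{n+1}/a_n| = [(4(n+1) + 2)/(4n + 2)] · 11·2/81 → 22/81 as n → ∞.
Hence the series converges for |t + 7| < 1/(22/81) = 81/22, so the radius of convergence is 81/22.
When t = -73/22, the terms have absolute value of order n, which does not tend to 0, so the series diverges by the divergence test.
Check t = -235/22: the terms have absolute value of order n, which does not tend to 0, so the series diverges by the divergence test.

(-235/22, -73/22)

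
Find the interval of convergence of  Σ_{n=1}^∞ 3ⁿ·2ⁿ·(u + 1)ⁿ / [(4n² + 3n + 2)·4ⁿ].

Apply the ratio test: |a_{n+1}| / |a_n| = [(4n² + 3n + 2)/(4(n+1)² + 3(n+1) + 2)] · 3·2/4, which tends to 3/2 as n → ∞.
Hence the series converges for |u + 1| < 1/(3/2) = 2/3, so the radius of convergence is 2/3.
Endpoint u = -1/3: the series is dominated by a constant times Σ 1/n², which converges (p = 2 > 1).
Endpoint u = -5/3: the series is dominated by a constant times Σ 1/n², which converges (p = 2 > 1).

[-5/3, -1/3]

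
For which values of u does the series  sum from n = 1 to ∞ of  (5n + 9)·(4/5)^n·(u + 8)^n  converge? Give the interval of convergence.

(-37/4, -27/4)

The ratio of consecutive coefficients is [(5(n+1) + 9)/(5n + 9)] · 4/5 → 4/5.
Convergence for |u + 8| · 4/5 < 1, i.e. |u + 8| < 5/4. So R = 5/4.
Check u = -27/4: the terms do not tend to 0, so the series diverges.
When u = -37/4, the terms do not tend to 0, so the series diverges.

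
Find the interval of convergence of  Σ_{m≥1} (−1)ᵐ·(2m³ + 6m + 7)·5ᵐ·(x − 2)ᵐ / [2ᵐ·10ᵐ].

(-2, 6)

Ratio test: |a_{m+1}/a_m| = [(2(m+1)³ + 6(m+1) + 7)/(2m³ + 6m + 7)] · 5/(2·10) → 1/4 as m → ∞.
The series converges when 1/4 · |x − 2| < 1, giving R = 4.
At x = 6: the m-th term does not approach 0; divergence by the term test.
At x = -2: the terms do not tend to 0, so the series diverges.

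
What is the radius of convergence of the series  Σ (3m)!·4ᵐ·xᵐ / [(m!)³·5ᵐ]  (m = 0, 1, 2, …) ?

R = 5/108

Ratio test: |a_{m+1}/a_m| = (3m+1)·(3m+2)·(3m+3)/(m+1)³ · 4/5 → 108/5 as m → ∞.
Convergence for |x| · 108/5 < 1, i.e. |x| < 5/108. So R = 5/108.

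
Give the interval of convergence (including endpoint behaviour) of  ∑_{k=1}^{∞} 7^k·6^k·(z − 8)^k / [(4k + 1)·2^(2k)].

[166/21, 170/21)

The ratio of consecutive coefficients is [(4k + 1)/(4(k+1) + 1)] · 7·6/4 → 21/2.
Convergence for |z − 8| · 21/2 < 1, i.e. |z − 8| < 2/21. So R = 2/21.
Check z = 170/21: the terms behave like c/k; limit comparison with the harmonic series gives divergence.
Endpoint z = 166/21: the terms alternate in sign and decrease monotonically to 0 in absolute value (size ~ c/k), so the alternating series test gives convergence.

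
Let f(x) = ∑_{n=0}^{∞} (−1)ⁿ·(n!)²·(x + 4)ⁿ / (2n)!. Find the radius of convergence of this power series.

By the ratio test, |a_{n+1}/a_n| = (n+1)²/[(2n+1)·(2n+2)] → 1/4.
Convergence for |x + 4| · 1/4 < 1, i.e. |x + 4| < 4. So R = 4.

R = 4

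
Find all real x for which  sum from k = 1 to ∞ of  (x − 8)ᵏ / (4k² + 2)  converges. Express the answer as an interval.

[7, 9]

The ratio of consecutive coefficients is (4k² + 2)/(4(k+1)² + 2) → 1.
So the series converges when |x − 8| < 1 and diverges when |x − 8| > 1; R = 1.
At x = 9: absolute convergence follows by limit comparison with Σ 1/k².
When x = 7, the terms are on the order of 1/k², so the series converges absolutely by comparison with the p-series (p = 2 > 1).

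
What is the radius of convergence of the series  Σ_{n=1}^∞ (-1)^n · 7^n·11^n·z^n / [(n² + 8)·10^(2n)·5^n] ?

R = 500/77

Apply the ratio test: |a_{n+1}| / |a_n| = [(n² + 8)/((n+1)² + 8)] · 7·11/(100·5), which tends to 77/500 as n → ∞.
The series converges when 77/500 · |z| < 1, giving R = 500/77.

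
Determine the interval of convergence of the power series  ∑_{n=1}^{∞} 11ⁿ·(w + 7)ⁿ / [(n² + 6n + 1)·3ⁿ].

[-80/11, -74/11]

By the ratio test, |a_{n+1}/a_n| = [(n² + 6n + 1)/((n+1)² + 6(n+1) + 1)] · 11/3 → 11/3.
The series converges when 11/3 · |w + 7| < 1, giving R = 3/11.
Check w = -74/11: the terms are on the order of 1/n², so the series converges absolutely by comparison with the p-series (p = 2 > 1).
Check w = -80/11: absolute convergence follows by limit comparison with Σ 1/n².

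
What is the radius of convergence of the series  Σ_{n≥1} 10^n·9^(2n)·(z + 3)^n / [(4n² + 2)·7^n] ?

The ratio of consecutive coefficients is [(4n² + 2)/(4(n+1)² + 2)] · 10·81/7 → 810/7.
Convergence for |z + 3| · 810/7 < 1, i.e. |z + 3| < 7/810. So R = 7/810.

R = 7/810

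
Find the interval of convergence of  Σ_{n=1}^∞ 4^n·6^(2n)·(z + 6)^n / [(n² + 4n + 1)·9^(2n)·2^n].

The ratio of consecutive coefficients is [(n² + 4n + 1)/((n+1)² + 4(n+1) + 1)] · 4·36/(81·2) → 8/9.
The series converges when 8/9 · |z + 6| < 1, giving R = 9/8.
At z = -39/8: the terms are on the order of 1/n², so the series converges absolutely by comparison with the p-series (p = 2 > 1).
Check z = -57/8: the terms are on the order of 1/n², so the series converges absolutely by comparison with the p-series (p = 2 > 1).

[-57/8, -39/8]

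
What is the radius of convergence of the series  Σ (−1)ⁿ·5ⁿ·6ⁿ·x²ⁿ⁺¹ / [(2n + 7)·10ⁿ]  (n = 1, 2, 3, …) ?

R = √3/3

Apply the ratio test: |a_{n+1}| / |a_n| = [(2n + 7)/(2(n+1) + 7)] · 5·6/10, which tends to 3 as n → ∞.
Since the exponent of x increases by 2 each term, convergence requires |x|² < 1/3, hence R = √3/3.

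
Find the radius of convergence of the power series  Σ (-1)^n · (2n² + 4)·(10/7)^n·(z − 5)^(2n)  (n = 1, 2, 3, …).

By the ratio test, |a_{n+1}/a_n| = [(2(n+1)² + 4)/(2n² + 4)] · 10/7 → 10/7.
Writing y = (z − 5)², the series in y has radius 7/10, so |z − 5| < √(7/10) and R = √70/10.

R = √70/10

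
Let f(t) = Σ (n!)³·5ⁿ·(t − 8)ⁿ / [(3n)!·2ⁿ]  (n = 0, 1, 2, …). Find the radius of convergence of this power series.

The ratio of consecutive coefficients is (n+1)³/[(3n+1)·(3n+2)·(3n+3)] · 5/2 → 5/54.
Hence the series converges for |t − 8| < 1/(5/54) = 54/5, so the radius of convergence is 54/5.

R = 54/5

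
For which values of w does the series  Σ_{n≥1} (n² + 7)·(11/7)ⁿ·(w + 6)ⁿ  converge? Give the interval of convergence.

Ratio test: |a_{n+1}/a_n| = [((n+1)² + 7)/(n² + 7)] · 11/7 → 11/7 as n → ∞.
Convergence for |w + 6| · 11/7 < 1, i.e. |w + 6| < 7/11. So R = 7/11.
When w = -59/11, the n-th term does not approach 0; divergence by the term test.
Check w = -73/11: the terms have absolute value of order n², which does not tend to 0, so the series diverges by the divergence test.

(-73/11, -59/11)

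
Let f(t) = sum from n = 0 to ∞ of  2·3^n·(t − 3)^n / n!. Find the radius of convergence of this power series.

R = ∞

The ratio of consecutive coefficients is 2/2 · 3 · 1/(n+1) → 0.
Since the limit is 0 < 1 for every t, the series converges on all of ℝ and R = ∞.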